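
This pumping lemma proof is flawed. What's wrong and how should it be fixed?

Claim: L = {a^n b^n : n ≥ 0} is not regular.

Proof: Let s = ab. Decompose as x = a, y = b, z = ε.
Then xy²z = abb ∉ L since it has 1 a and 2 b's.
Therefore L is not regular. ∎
Error: The string s = ab might be shorter than the pumping length p.

Correction: Choose s = a^p b^p to ensure |s| ≥ p. Also, the decomposition is wrong: with |xy| ≤ p, y cannot include b's when s starts with p a's.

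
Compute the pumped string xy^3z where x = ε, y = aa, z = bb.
aaaaaabb

Given x = '', y = 'aa', z = 'bb' and i = 3:

xy^3z = x + y·y·...·y (3 times) + z
       = '' + 'aa'^3 + 'bb'
       = '' + 'aaaaaa' + 'bb'
       = 'aaaaaabb'

The pumped string is 'aaaaaabb' with length 8.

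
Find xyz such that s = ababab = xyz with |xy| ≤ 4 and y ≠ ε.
x = '', y = 'a', z = 'babab'

For s = ababab and p = 4, one valid decomposition is:
- x = '' (length 0)
- y = 'a' (length 1)
- z = 'babab' (length 5)

Verification:
- xyz = '' + 'a' + 'babab' = ababab ✓
- |xy| = 1 ≤ 4 ✓
- |y| = 1 > 0 ✓

All pumping lemma constraints are satisfied.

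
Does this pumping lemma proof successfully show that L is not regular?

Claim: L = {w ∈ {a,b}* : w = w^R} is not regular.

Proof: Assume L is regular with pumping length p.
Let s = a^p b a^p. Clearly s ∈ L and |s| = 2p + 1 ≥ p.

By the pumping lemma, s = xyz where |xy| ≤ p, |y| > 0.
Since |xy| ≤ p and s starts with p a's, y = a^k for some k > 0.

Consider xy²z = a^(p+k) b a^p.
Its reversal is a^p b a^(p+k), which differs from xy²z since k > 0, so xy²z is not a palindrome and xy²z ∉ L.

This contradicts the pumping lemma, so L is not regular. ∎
The proof is correct.

This proof is valid because:
1. s = a^p b a^p is in L and is chosen in terms of p, so |s| ≥ p holds for every p
2. The decomposition analysis is correct: |xy| ≤ p forces y to lie inside the leading a's
3. The contradiction is valid: a^(p+k) b a^p has more a's before the b than after it, so it is not a palindrome
4. The conclusion follows logically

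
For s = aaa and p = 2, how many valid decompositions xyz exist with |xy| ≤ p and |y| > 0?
3

For s = 'aaa' with pumping length p = 2:

Constraints: |xy| ≤ 2, |y| > 0

Valid decompositions (|xy| ≤ p, |y| ≥ 1):
  • x='', y='a', z='aa'
  • x='a', y='a', z='a'
  • x='', y='aa', z='a'

Total count: 3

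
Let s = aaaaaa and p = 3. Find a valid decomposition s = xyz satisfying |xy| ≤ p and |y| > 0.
x = '', y = 'aa', z = 'aaaa'

For s = aaaaaa and p = 3, one valid decomposition is:
- x = '' (length 0)
- y = 'aa' (length 2)
- z = 'aaaa' (length 4)

Verification:
- xyz = '' + 'aa' + 'aaaa' = aaaaaa ✓
- |xy| = 2 ≤ 3 ✓
- |y| = 2 > 0 ✓

All pumping lemma constraints are satisfied.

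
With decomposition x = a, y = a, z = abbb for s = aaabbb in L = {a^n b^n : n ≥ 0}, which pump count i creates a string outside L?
i = 2

xy²z = a · aa · abbb = aaaabbb; aaaabbb has 4 a's and 3 b's; 4 ≠ 3, so it is not in L.
(Other choices also work, e.g. i = 0, 3; only i = 1 is guaranteed to stay in L since xy¹z = s.)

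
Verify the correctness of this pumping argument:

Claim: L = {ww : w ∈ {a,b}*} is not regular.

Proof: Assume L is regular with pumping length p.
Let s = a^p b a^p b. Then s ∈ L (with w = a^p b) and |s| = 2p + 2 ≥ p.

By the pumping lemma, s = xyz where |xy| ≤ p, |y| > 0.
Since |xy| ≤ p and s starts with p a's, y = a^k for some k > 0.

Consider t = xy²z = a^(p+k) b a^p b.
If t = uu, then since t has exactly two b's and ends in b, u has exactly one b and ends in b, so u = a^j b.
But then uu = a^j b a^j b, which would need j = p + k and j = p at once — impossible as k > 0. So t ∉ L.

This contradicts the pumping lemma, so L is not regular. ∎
The proof is correct.

This proof is valid because:
1. s = a^p b a^p b is in L and is chosen in terms of p, so |s| ≥ p holds for every p
2. The decomposition analysis is correct: |xy| ≤ p forces y to lie inside the leading a's
3. The contradiction is valid: the argument shows a^(p+k) b a^p b cannot be split into two equal halves
4. The conclusion follows logically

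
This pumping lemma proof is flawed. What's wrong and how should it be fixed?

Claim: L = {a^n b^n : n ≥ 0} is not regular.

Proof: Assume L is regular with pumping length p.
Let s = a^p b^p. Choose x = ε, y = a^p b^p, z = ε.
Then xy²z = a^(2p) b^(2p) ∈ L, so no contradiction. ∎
Error: The decomposition violates |xy| ≤ p. With y = a^p b^p, |xy| = |y| = 2p > p. (The proof also miscomputes xy²z, which would be a^p b^p a^p b^p rather than a^(2p) b^(2p), and it wrongly treats one harmless decomposition as settling the matter — the prover does not get to choose the decomposition.)

Correction: The pumping lemma requires |xy| ≤ p, and the argument must handle every decomposition satisfying |xy| ≤ p, |y| ≥ 1. Since s starts with p a's, any such y consists only of a's, say y = a^k with k ≥ 1. Then xy²z = a^(p+k) b^p has unequal numbers of a's and b's, so xy²z ∉ L — the required contradiction.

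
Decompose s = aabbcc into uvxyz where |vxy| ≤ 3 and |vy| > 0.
u='aa', v='b', x='b', y='c', z='c'

For s = aabbcc with pumping length p = 3:

One valid decomposition:
- u = 'aa'
- v = 'b'
- x = 'b'
- y = 'c'
- z = 'c'

Verification:
- uvxyz = 'aa' + 'b' + 'b' + 'c' + 'c' = aabbcc ✓
- |vxy| = |'bbc'| = 3 ≤ 3 ✓
- |vy| = |'bc'| = 2 > 0 ✓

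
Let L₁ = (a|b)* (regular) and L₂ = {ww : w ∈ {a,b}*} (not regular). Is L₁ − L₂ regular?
No — L₁ − L₂ is not regular.

L₁ − L₂ is the complement of {ww} within {a,b}*. If it were regular, its complement {ww} would be regular as well (regular languages are closed under complement) — contradiction. So L₁ − L₂ is not regular.

Note that the bare facts "L₁ regular, L₂ non-regular" do not settle the question by themselves: the closure of regular languages under ∪, ∩, complement and difference applies only when BOTH operands are regular. With a non-regular operand the result can come out regular or non-regular depending on the specific languages, so one has to work out L₁ − L₂ for this particular pair, as above.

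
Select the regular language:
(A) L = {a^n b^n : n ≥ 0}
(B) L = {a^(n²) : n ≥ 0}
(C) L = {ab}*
(C) {ab}*

(C) L = {ab}* is regular.

This can be recognized by a finite automaton (DFA/NFA).
Regular expressions like {ab}* define regular languages.

The other choices are not regular:
- {a^n b^n : n ≥ 0}: After pumping, the number of a's and b's become unequal
- {a^(n²) : n ≥ 0}: After pumping, length is no longer a perfect square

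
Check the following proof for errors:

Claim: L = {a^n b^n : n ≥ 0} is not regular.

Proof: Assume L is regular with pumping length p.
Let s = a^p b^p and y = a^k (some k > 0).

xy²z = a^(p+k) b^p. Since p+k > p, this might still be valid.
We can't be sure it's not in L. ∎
The proof is INCORRECT.

Error: The conclusion is wrong.
xy²z = a^(p+k) b^p is definitely NOT in L because the number of a's (p+k) ≠ number of b's (p).
The proof incorrectly doubts what is actually a valid contradiction.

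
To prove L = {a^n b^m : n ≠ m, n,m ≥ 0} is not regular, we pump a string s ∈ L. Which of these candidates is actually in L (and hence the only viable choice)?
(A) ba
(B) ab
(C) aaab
(C) aaab

The pumping lemma is applied to a string s that lies in L, so first check membership of each option:
- (A) ba has an a after a b, so it is not of the form a^n b^m and is not in L ✗
- (B) ab = a^1 b^1 has n = m = 1, so it is not in L ✗
- (C) aaab = a^3 b^1 with 3 ≠ 1, so it is in L ✓

Only (C) aaab is in L, so it is the only candidate that could play the role of s.
(In a complete proof one picks s in terms of the pumping length p so that |s| ≥ p is guaranteed; a fixed string like aaab illustrates the shape of such an s.)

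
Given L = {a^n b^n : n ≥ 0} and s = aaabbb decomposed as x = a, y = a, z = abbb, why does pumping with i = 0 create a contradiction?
xy⁰z = aabbb ∉ L

Pumping with i = 0 replaces y = a by y⁰ = ε:
- Original: s = xyz = aaabbb; aaabbb = a^3 b^3 has equal counts (3 = 3), so it is in L
- Pumped: xy⁰z = a · ε · abbb = aabbb
- aabbb has 2 a's and 3 b's; 2 ≠ 3, so it is not in L

The pumping lemma would require xy⁰z ∈ L, so this decomposition yields a contradiction.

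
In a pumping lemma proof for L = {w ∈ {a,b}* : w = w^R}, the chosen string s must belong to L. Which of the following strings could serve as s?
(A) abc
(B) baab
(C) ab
(B) baab

The pumping lemma is applied to a string s that lies in L, so first check membership of each option:
- (A) abc reversed is cba ≠ abc, so it is not a palindrome and is not in L ✗
- (B) baab reversed is baab, the same string, so it is a palindrome and is in L ✓
- (C) ab reversed is ba ≠ ab, so it is not a palindrome and is not in L ✗

Only (B) baab is in L, so it is the only candidate that could play the role of s.
(In a complete proof one picks s in terms of the pumping length p so that |s| ≥ p is guaranteed; a fixed string like baab illustrates the shape of such an s.)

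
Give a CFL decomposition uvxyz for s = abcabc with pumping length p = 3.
u='ab', v='c', x='a', y='b', z='c'

For s = abcabc with pumping length p = 3:

One valid decomposition:
- u = 'ab'
- v = 'c'
- x = 'a'
- y = 'b'
- z = 'c'

Verification:
- uvxyz = 'ab' + 'c' + 'a' + 'b' + 'c' = abcabc ✓
- |vxy| = |'cab'| = 3 ≤ 3 ✓
- |vy| = |'cb'| = 2 > 0 ✓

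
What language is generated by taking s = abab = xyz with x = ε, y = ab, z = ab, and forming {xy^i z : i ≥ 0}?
{xy^i z : i ≥ 0} = {(ab)^(i+1) : i ≥ 0} = {ab, abab, ababab, ...}

With x = ε, y = ab, z = ab: Pumping 'ab' gives strings of alternating a's and b's.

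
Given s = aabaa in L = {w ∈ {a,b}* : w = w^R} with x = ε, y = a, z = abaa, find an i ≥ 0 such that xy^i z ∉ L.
i = 2

xy²z = ε · aa · abaa = aaabaa; aaabaa reversed is aabaaa ≠ aaabaa, so it is not a palindrome and is not in L.
(Other choices also work, e.g. i = 0, 3; only i = 1 is guaranteed to stay in L since xy¹z = s.)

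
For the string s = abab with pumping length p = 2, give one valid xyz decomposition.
x = '', y = 'a', z = 'bab'

For s = abab and p = 2, one valid decomposition is:
- x = '' (length 0)
- y = 'a' (length 1)
- z = 'bab' (length 3)

Verification:
- xyz = '' + 'a' + 'bab' = abab ✓
- |xy| = 1 ≤ 2 ✓
- |y| = 1 > 0 ✓

All pumping lemma constraints are satisfied.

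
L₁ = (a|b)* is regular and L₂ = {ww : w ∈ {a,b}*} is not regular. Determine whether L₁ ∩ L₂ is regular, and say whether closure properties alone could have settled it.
No — L₁ ∩ L₂ is not regular.

(a|b)* is all strings over {a,b}, so L₁ ∩ L₂ = {ww : w ∈ {a,b}*} = L₂ itself, which is not regular (pump s = a^p b a^p b).

Note that the bare facts "L₁ regular, L₂ non-regular" do not settle the question by themselves: the closure of regular languages under ∪, ∩, complement and difference applies only when BOTH operands are regular. With a non-regular operand the result can come out regular or non-regular depending on the specific languages, so one has to work out L₁ ∩ L₂ for this particular pair, as above.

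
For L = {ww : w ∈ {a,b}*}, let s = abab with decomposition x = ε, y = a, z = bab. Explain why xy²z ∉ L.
xy²z = aabab ∉ L

Pumping with i = 2 replaces y = a by y² = aa:
- Original: s = xyz = abab; abab splits into halves ab · ab, which are equal, so it is in L (w = ab)
- Pumped: xy²z = ε · aa · bab = aabab
- aabab has odd length 5, so it cannot be written as ww and is not in L

The pumping lemma would require xy²z ∈ L, so this decomposition yields a contradiction.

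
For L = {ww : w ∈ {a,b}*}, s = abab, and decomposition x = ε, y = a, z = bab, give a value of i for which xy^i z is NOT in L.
i = 0

xy⁰z = ε · ε · bab = bab; bab has odd length 3, so it cannot be written as ww and is not in L.
(Other choices also work, e.g. i = 2, 3; only i = 1 is guaranteed to stay in L since xy¹z = s.)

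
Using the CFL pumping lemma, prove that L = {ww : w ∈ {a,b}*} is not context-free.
Assume for contradiction that L is context-free, and let p ≥ 1 be the pumping length given by the pumping lemma for CFLs.
Choose s = a^p b^p a^p b^p. Then s ∈ L (take w = a^p b^p) and |s| = 4p ≥ p.
By the CFL pumping lemma, s = uvxyz for some u, v, x, y, z with |vxy| ≤ p, |vy| ≥ 1, and uv^i xy^i z ∈ L for every i ≥ 0.

Write s as four blocks A₁ B₁ A₂ B₂ with A₁ = A₂ = a^p and B₁ = B₂ = b^p. Since |vxy| ≤ p, the window vxy lies inside at most two adjacent blocks. Take i = 0 and let t = uxz, so |t| = 4p − |vy| with 1 ≤ |vy| ≤ p. If |t| is odd, t ∉ L immediately, so assume |vy| is even (hence |vy| ≥ 2) and |t|/2 = 2p − |vy|/2, which satisfies p ≤ |t|/2 ≤ 2p − 1.

Case 1 (vxy inside A₁B₁): t = a^(p−j) b^(p−l) a^p b^p with j + l = |vy|. The second half of t has length < 2p, so it is a suffix of the trailing a^p b^p and ends in b; the first half is a^(p−j) b^(p−l) a^((j+l)/2), which ends in a because (j+l)/2 ≥ 1. The halves differ, so t ∉ L.

Case 2 (vxy inside B₁A₂, straddling the middle): t = a^p b^(p−j) a^(p−l) b^p with j + l = |vy|. If t = ww, then w is a prefix of t of length ≥ p, so w begins with a^p; and w is a suffix of t of length ≥ p, so w ends with b^p. That forces |w| ≥ 2p, contradicting |w| = |t|/2 ≤ 2p − 1. So t ∉ L.

Case 3 (vxy inside A₂B₂): t = a^p b^p a^(p−j) b^(p−l) with j + l = |vy|. The first half of t is a prefix of a^p b^p, so it begins with a; the second half is b^((j+l)/2) a^(p−j) b^(p−l), which begins with b. The halves differ, so t ∉ L.

In every case uv⁰xy⁰z = uxz ∉ L.

This contradicts the CFL pumping lemma, which requires uv^i xy^i z ∈ L for all i ≥ 0.
Hence L = {ww : w ∈ {a,b}*} is not context-free. ∎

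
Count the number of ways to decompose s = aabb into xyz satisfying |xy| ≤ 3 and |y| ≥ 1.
6

For s = 'aabb' with pumping length p = 3:

Constraints: |xy| ≤ 3, |y| > 0

Valid decompositions (|xy| ≤ p, |y| ≥ 1):
  • x='', y='a', z='abb'
  • x='a', y='a', z='bb'
  • x='', y='aa', z='bb'
  • x='aa', y='b', z='b'
  • x='a', y='ab', z='b'
  • x='', y='aab', z='b'

Total count: 6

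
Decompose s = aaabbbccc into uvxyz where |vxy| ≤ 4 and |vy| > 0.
u='aa', v='a', x='bb', y='b', z='ccc'

For s = aaabbbccc with pumping length p = 4:

One valid decomposition:
- u = 'aa'
- v = 'a'
- x = 'bb'
- y = 'b'
- z = 'ccc'

Verification:
- uvxyz = 'aa' + 'a' + 'bb' + 'b' + 'ccc' = aaabbbccc ✓
- |vxy| = |'abbb'| = 4 ≤ 4 ✓
- |vy| = |'ab'| = 2 > 0 ✓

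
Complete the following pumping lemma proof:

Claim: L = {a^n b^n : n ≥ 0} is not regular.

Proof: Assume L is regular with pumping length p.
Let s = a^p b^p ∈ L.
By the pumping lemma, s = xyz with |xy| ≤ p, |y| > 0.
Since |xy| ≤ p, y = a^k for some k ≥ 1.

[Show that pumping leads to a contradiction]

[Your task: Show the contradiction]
Consider xy²z = a^(p+k) b^p.

Since k ≥ 1, we have p + k > p.
So xy²z has more a's than b's: (p+k) a's vs p b's.
This means xy²z ∉ L because a^n b^n requires equal counts.

This contradicts the pumping lemma which states xy²z ∈ L.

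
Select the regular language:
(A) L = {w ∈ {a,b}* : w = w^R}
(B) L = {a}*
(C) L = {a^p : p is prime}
(B) {a}*

(B) L = {a}* is regular.

This can be recognized by a finite automaton (DFA/NFA).
Regular expressions like {a}* define regular languages.

The other choices are not regular:
- {a^p : p is prime}: After pumping, the length becomes composite
- {w ∈ {a,b}* : w = w^R}: After pumping, the string is no longer symmetric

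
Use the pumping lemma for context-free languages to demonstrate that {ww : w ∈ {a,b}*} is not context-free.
Assume for contradiction that L is context-free, and let p ≥ 1 be the pumping length given by the pumping lemma for CFLs.
Choose s = a^p b^p a^p b^p. Then s ∈ L (take w = a^p b^p) and |s| = 4p ≥ p.
By the CFL pumping lemma, s = uvxyz for some u, v, x, y, z with |vxy| ≤ p, |vy| ≥ 1, and uv^i xy^i z ∈ L for every i ≥ 0.

Write s as four blocks A₁ B₁ A₂ B₂ with A₁ = A₂ = a^p and B₁ = B₂ = b^p. Since |vxy| ≤ p, the window vxy lies inside at most two adjacent blocks. Take i = 0 and let t = uxz, so |t| = 4p − |vy| with 1 ≤ |vy| ≤ p. If |t| is odd, t ∉ L immediately, so assume |vy| is even (hence |vy| ≥ 2) and |t|/2 = 2p − |vy|/2, which satisfies p ≤ |t|/2 ≤ 2p − 1.

Case 1 (vxy inside A₁B₁): t = a^(p−j) b^(p−l) a^p b^p with j + l = |vy|. The second half of t has length < 2p, so it is a suffix of the trailing a^p b^p and ends in b; the first half is a^(p−j) b^(p−l) a^((j+l)/2), which ends in a because (j+l)/2 ≥ 1. The halves differ, so t ∉ L.

Case 2 (vxy inside B₁A₂, straddling the middle): t = a^p b^(p−j) a^(p−l) b^p with j + l = |vy|. If t = ww, then w is a prefix of t of length ≥ p, so w begins with a^p; and w is a suffix of t of length ≥ p, so w ends with b^p. That forces |w| ≥ 2p, contradicting |w| = |t|/2 ≤ 2p − 1. So t ∉ L.

Case 3 (vxy inside A₂B₂): t = a^p b^p a^(p−j) b^(p−l) with j + l = |vy|. The first half of t is a prefix of a^p b^p, so it begins with a; the second half is b^((j+l)/2) a^(p−j) b^(p−l), which begins with b. The halves differ, so t ∉ L.

In every case uv⁰xy⁰z = uxz ∉ L.

This contradicts the CFL pumping lemma, which requires uv^i xy^i z ∈ L for all i ≥ 0.
Hence L = {ww : w ∈ {a,b}*} is not context-free. ∎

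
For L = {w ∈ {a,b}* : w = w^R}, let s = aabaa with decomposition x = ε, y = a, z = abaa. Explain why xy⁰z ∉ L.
xy⁰z = abaa ∉ L

Pumping with i = 0 replaces y = a by y⁰ = ε:
- Original: s = xyz = aabaa; aabaa reversed is aabaa, the same string, so it is a palindrome and is in L
- Pumped: xy⁰z = ε · ε · abaa = abaa
- abaa reversed is aaba ≠ abaa, so it is not a palindrome and is not in L

The pumping lemma would require xy⁰z ∈ L, so this decomposition yields a contradiction.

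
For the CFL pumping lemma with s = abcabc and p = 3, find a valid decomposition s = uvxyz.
u='ab', v='c', x='a', y='b', z='c'

For s = abcabc with pumping length p = 3:

One valid decomposition:
- u = 'ab'
- v = 'c'
- x = 'a'
- y = 'b'
- z = 'c'

Verification:
- uvxyz = 'ab' + 'c' + 'a' + 'b' + 'c' = abcabc ✓
- |vxy| = |'cab'| = 3 ≤ 3 ✓
- |vy| = |'cb'| = 2 > 0 ✓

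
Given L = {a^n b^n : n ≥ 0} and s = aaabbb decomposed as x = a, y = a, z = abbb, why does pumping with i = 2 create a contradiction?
xy²z = aaaabbb ∉ L

Pumping with i = 2 replaces y = a by y² = aa:
- Original: s = xyz = aaabbb; aaabbb = a^3 b^3 has equal counts (3 = 3), so it is in L
- Pumped: xy²z = a · aa · abbb = aaaabbb
- aaaabbb has 4 a's and 3 b's; 4 ≠ 3, so it is not in L

The pumping lemma would require xy²z ∈ L, so this decomposition yields a contradiction.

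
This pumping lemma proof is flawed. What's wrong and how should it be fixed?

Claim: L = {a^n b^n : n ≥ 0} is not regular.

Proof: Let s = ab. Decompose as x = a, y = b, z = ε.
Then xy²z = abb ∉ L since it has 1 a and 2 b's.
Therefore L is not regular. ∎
Error: The string s = ab might be shorter than the pumping length p.

Correction: Choose s = a^p b^p to ensure |s| ≥ p. Also, the decomposition is wrong: with |xy| ≤ p, y cannot include b's when s starts with p a's.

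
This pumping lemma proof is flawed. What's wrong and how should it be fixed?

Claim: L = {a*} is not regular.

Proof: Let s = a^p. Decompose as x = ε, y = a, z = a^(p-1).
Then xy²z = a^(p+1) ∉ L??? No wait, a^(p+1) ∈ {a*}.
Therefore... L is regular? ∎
Error: The proof attempts to show a*  is not regular, but a* IS regular!

Correction: a* is a regular language (recognized by a simple DFA with one accepting state and self-loop on 'a'). The pumping lemma can only prove non-regularity, not regularity. For regular languages, pumping always works.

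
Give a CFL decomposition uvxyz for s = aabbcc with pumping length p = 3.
u='aa', v='b', x='b', y='c', z='c'

For s = aabbcc with pumping length p = 3:

One valid decomposition:
- u = 'aa'
- v = 'b'
- x = 'b'
- y = 'c'
- z = 'c'

Verification:
- uvxyz = 'aa' + 'b' + 'b' + 'c' + 'c' = aabbcc ✓
- |vxy| = |'bbc'| = 3 ≤ 3 ✓
- |vy| = |'bc'| = 2 > 0 ✓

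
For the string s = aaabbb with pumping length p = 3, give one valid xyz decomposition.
x = 'aa', y = 'a', z = 'bbb'

For s = aaabbb and p = 3, one valid decomposition is:
- x = 'aa' (length 2)
- y = 'a' (length 1)
- z = 'bbb' (length 3)

Verification:
- xyz = 'aa' + 'a' + 'bbb' = aaabbb ✓
- |xy| = 3 ≤ 3 ✓
- |y| = 1 > 0 ✓

All pumping lemma constraints are satisfied.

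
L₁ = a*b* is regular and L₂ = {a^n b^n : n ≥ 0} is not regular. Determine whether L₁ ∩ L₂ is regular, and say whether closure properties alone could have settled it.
No — L₁ ∩ L₂ is not regular.

Every string a^n b^n already lies in a*b*, so L₁ ∩ L₂ = {a^n b^n : n ≥ 0} = L₂ itself, which is the standard non-regular language (pump s = a^p b^p).

Note that the bare facts "L₁ regular, L₂ non-regular" do not settle the question by themselves: the closure of regular languages under ∪, ∩, complement and difference applies only when BOTH operands are regular. With a non-regular operand the result can come out regular or non-regular depending on the specific languages, so one has to work out L₁ ∩ L₂ for this particular pair, as above.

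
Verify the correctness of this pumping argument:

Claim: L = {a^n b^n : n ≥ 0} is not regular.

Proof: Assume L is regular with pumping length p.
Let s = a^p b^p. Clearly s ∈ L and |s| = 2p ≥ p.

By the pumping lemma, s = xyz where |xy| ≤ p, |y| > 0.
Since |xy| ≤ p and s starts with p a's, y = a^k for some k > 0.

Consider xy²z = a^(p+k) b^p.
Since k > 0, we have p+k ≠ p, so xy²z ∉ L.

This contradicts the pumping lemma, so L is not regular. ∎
The proof is correct.

This proof is valid because:
1. The string s = a^p b^p is correctly in L
2. The decomposition analysis is correct: y must consist only of a's
3. The contradiction is valid: pumping increases a's but not b's
4. The conclusion follows logically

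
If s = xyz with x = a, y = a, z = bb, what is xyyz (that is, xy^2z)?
aaabb

Given x = 'a', y = 'a', z = 'bb' and i = 2:

xy^2z = x + y·y·...·y (2 times) + z
       = 'a' + 'a'^2 + 'bb'
       = 'a' + 'aa' + 'bb'
       = 'aaabb'

The pumped string is 'aaabb' with length 5.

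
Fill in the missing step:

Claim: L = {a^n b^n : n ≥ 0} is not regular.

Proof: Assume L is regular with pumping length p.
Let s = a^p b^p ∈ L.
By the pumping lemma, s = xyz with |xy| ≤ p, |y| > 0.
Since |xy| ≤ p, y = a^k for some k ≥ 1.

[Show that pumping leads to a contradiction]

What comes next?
Consider xy²z = a^(p+k) b^p.

Since k ≥ 1, we have p + k > p.
So xy²z has more a's than b's: (p+k) a's vs p b's.
This means xy²z ∉ L because a^n b^n requires equal counts.

This contradicts the pumping lemma which states xy²z ∈ L.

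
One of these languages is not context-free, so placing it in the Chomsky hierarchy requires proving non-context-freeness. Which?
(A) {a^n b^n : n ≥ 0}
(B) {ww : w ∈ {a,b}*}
(B) {ww : w ∈ {a,b}*}

(B) {ww : w ∈ {a,b}*} requires the CFL pumping lemma.

- {a^n b^n : n ≥ 0} is context-free (but not regular)
  • Can be shown non-regular with the regular pumping lemma
  • After pumping, the number of a's and b's become unequal

- {ww : w ∈ {a,b}*} is NOT context-free
  • Requires the CFL pumping lemma to prove
  • Even a PDA cannot compare two arbitrary halves symbol by symbol; CFL pumping on a^p b^p a^p b^p fails

The CFL pumping lemma is "stronger" in that it can prove non-membership
in the larger class of context-free languages.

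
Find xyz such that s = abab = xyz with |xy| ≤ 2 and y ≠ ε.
x = 'a', y = 'b', z = 'ab'

For s = abab and p = 2, one valid decomposition is:
- x = 'a' (length 1)
- y = 'b' (length 1)
- z = 'ab' (length 2)

Verification:
- xyz = 'a' + 'b' + 'ab' = abab ✓
- |xy| = 2 ≤ 2 ✓
- |y| = 1 > 0 ✓

All pumping lemma constraints are satisfied.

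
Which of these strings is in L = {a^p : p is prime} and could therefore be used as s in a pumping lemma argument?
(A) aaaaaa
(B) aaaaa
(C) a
(B) aaaaa

The pumping lemma is applied to a string s that lies in L, so first check membership of each option:
- (A) aaaaaa has length 6 = 2 × 3, which is not prime, so it is not in L ✗
- (B) aaaaa has length 5, which is prime, so it is in L ✓
- (C) a has length 1, which is not prime, so it is not in L ✗

Only (B) aaaaa is in L, so it is the only candidate that could play the role of s.
(In a complete proof one picks s in terms of the pumping length p so that |s| ≥ p is guaranteed; a fixed string like aaaaa illustrates the shape of such an s.)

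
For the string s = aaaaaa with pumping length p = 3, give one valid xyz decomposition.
x = '', y = 'aaa', z = 'aaa'

For s = aaaaaa and p = 3, one valid decomposition is:
- x = '' (length 0)
- y = 'aaa' (length 3)
- z = 'aaa' (length 3)

Verification:
- xyz = '' + 'aaa' + 'aaa' = aaaaaa ✓
- |xy| = 3 ≤ 3 ✓
- |y| = 3 > 0 ✓

All pumping lemma constraints are satisfied.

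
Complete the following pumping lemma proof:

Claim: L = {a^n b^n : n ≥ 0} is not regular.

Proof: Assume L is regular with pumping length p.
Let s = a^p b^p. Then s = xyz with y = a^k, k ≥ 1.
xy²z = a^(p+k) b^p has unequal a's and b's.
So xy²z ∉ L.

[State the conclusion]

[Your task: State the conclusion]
This contradicts the pumping lemma for regular languages,
which guarantees xy^i z ∈ L for all i ≥ 0.

Since our assumption that L is regular leads to a contradiction,
we conclude that L = {a^n b^n : n ≥ 0} is NOT regular. ∎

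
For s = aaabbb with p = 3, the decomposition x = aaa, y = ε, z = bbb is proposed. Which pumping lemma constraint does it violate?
Violated: |y| > 0

The decomposition x = aaa, y = ε, z = bbb for s = aaabbb with p = 3
violates the constraint: |y| > 0

|y| = 0, but the pumping lemma requires |y| > 0 (y must be non-empty).

Pumping lemma constraints:
1. xyz = s (decomposition is valid)
2. |xy| ≤ p
3. |y| > 0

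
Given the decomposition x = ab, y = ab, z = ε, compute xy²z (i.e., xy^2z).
ababab

Given x = 'ab', y = 'ab', z = '' and i = 2:

xy^2z = x + y·y·...·y (2 times) + z
       = 'ab' + 'ab'^2 + ''
       = 'ab' + 'abab' + ''
       = 'ababab'

The pumped string is 'ababab' with length 6.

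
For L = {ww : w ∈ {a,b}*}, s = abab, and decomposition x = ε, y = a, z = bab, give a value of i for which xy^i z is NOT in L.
i = 2

xy²z = ε · aa · bab = aabab; aabab has odd length 5, so it cannot be written as ww and is not in L.
(Other choices also work, e.g. i = 0, 3; only i = 1 is guaranteed to stay in L since xy¹z = s.)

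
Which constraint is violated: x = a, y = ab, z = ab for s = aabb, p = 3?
Violated: xyz = s

The decomposition x = a, y = ab, z = ab for s = aabb with p = 3
violates the constraint: xyz = s

xyz = 'a' + 'ab' + 'ab' = 'aabab' ≠ 'aabb' = s. The decomposition doesn't reconstruct s.

Pumping lemma constraints:
1. xyz = s (decomposition is valid)
2. |xy| ≤ p
3. |y| > 0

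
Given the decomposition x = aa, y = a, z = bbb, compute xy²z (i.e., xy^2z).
aaaabbb

Given x = 'aa', y = 'a', z = 'bbb' and i = 2:

xy^2z = x + y·y·...·y (2 times) + z
       = 'aa' + 'a'^2 + 'bbb'
       = 'aa' + 'aa' + 'bbb'
       = 'aaaabbb'

The pumped string is 'aaaabbb' with length 7.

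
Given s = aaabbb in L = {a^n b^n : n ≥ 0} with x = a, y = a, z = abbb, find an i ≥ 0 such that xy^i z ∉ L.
i = 0

xy⁰z = a · ε · abbb = aabbb; aabbb has 2 a's and 3 b's; 2 ≠ 3, so it is not in L.
(Other choices also work, e.g. i = 2, 3; only i = 1 is guaranteed to stay in L since xy¹z = s.)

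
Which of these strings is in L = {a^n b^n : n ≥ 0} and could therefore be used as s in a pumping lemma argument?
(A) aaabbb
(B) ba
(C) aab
(A) aaabbb

The pumping lemma is applied to a string s that lies in L, so first check membership of each option:
- (A) aaabbb = a^3 b^3 has equal counts (3 = 3), so it is in L ✓
- (B) ba has an a after a b, so it is not of the form a^n b^n and is not in L ✗
- (C) aab has 2 a's and 1 b's; 2 ≠ 1, so it is not in L ✗

Only (A) aaabbb is in L, so it is the only candidate that could play the role of s.
(In a complete proof one picks s in terms of the pumping length p so that |s| ≥ p is guaranteed; a fixed string like aaabbb illustrates the shape of such an s.)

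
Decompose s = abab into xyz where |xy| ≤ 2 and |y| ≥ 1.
x = '', y = 'ab', z = 'ab'

For s = abab and p = 2, one valid decomposition is:
- x = '' (length 0)
- y = 'ab' (length 2)
- z = 'ab' (length 2)

Verification:
- xyz = '' + 'ab' + 'ab' = abab ✓
- |xy| = 2 ≤ 2 ✓
- |y| = 2 > 0 ✓

All pumping lemma constraints are satisfied.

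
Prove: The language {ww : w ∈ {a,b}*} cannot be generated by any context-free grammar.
Assume for contradiction that L is context-free, and let p ≥ 1 be the pumping length given by the pumping lemma for CFLs.
Choose s = a^p b^p a^p b^p. Then s ∈ L (take w = a^p b^p) and |s| = 4p ≥ p.
By the CFL pumping lemma, s = uvxyz for some u, v, x, y, z with |vxy| ≤ p, |vy| ≥ 1, and uv^i xy^i z ∈ L for every i ≥ 0.

Write s as four blocks A₁ B₁ A₂ B₂ with A₁ = A₂ = a^p and B₁ = B₂ = b^p. Since |vxy| ≤ p, the window vxy lies inside at most two adjacent blocks. Take i = 0 and let t = uxz, so |t| = 4p − |vy| with 1 ≤ |vy| ≤ p. If |t| is odd, t ∉ L immediately, so assume |vy| is even (hence |vy| ≥ 2) and |t|/2 = 2p − |vy|/2, which satisfies p ≤ |t|/2 ≤ 2p − 1.

Case 1 (vxy inside A₁B₁): t = a^(p−j) b^(p−l) a^p b^p with j + l = |vy|. The second half of t has length < 2p, so it is a suffix of the trailing a^p b^p and ends in b; the first half is a^(p−j) b^(p−l) a^((j+l)/2), which ends in a because (j+l)/2 ≥ 1. The halves differ, so t ∉ L.

Case 2 (vxy inside B₁A₂, straddling the middle): t = a^p b^(p−j) a^(p−l) b^p with j + l = |vy|. If t = ww, then w is a prefix of t of length ≥ p, so w begins with a^p; and w is a suffix of t of length ≥ p, so w ends with b^p. That forces |w| ≥ 2p, contradicting |w| = |t|/2 ≤ 2p − 1. So t ∉ L.

Case 3 (vxy inside A₂B₂): t = a^p b^p a^(p−j) b^(p−l) with j + l = |vy|. The first half of t is a prefix of a^p b^p, so it begins with a; the second half is b^((j+l)/2) a^(p−j) b^(p−l), which begins with b. The halves differ, so t ∉ L.

In every case uv⁰xy⁰z = uxz ∉ L.

This contradicts the CFL pumping lemma, which requires uv^i xy^i z ∈ L for all i ≥ 0.
Hence L = {ww : w ∈ {a,b}*} is not context-free. ∎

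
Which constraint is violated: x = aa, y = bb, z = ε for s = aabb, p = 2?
Violated: |xy| ≤ p

The decomposition x = aa, y = bb, z = ε for s = aabb with p = 2
violates the constraint: |xy| ≤ p

|xy| = |aabb| = 4 > 2 = p. The decomposition puts too many characters in xy.

Pumping lemma constraints:
1. xyz = s (decomposition is valid)
2. |xy| ≤ p
3. |y| > 0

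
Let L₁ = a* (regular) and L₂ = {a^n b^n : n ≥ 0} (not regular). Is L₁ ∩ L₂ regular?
Yes — L₁ ∩ L₂ is regular.

A string of a* contains no b's, and the only string of {a^n b^n} with no b's is ε (n = 0). So L₁ ∩ L₂ = {ε}, a finite language, which is regular.

Note that the bare facts "L₁ regular, L₂ non-regular" do not settle the question by themselves: the closure of regular languages under ∪, ∩, complement and difference applies only when BOTH operands are regular. With a non-regular operand the result can come out regular or non-regular depending on the specific languages, so one has to work out L₁ ∩ L₂ for this particular pair, as above.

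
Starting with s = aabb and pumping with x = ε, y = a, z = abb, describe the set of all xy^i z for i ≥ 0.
{xy^i z : i ≥ 0} = {a^(i+1) b^2 : i ≥ 0} = {abb, aabb, aaabb, ...}

With x = ε, y = a, z = abb: Starting with aabb and pumping the first 'a' (z = abb keeps the second 'a'), we get strings with i+1 a's followed by 2 b's for i = 0, 1, 2, ...; note bb is not produced because z always contributes one a.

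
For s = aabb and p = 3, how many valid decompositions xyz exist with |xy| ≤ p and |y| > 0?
6

For s = 'aabb' with pumping length p = 3:

Constraints: |xy| ≤ 3, |y| > 0

Valid decompositions (|xy| ≤ p, |y| ≥ 1):
  • x='', y='a', z='abb'
  • x='a', y='a', z='bb'
  • x='', y='aa', z='bb'
  • x='aa', y='b', z='b'
  • x='a', y='ab', z='b'
  • x='', y='aab', z='b'

Total count: 6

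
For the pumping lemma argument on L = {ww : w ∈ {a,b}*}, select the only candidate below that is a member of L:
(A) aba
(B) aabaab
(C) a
(B) aabaab

The pumping lemma is applied to a string s that lies in L, so first check membership of each option:
- (A) aba has odd length 3, so it cannot be written as ww and is not in L ✗
- (B) aabaab splits into halves aab · aab, which are equal, so it is in L (w = aab) ✓
- (C) a has odd length 1, so it cannot be written as ww and is not in L ✗

Only (B) aabaab is in L, so it is the only candidate that could play the role of s.
(In a complete proof one picks s in terms of the pumping length p so that |s| ≥ p is guaranteed; a fixed string like aabaab illustrates the shape of such an s.)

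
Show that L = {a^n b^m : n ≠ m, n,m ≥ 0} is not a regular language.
Assume for contradiction that L is regular, and let p ≥ 1 be the pumping length given by the pumping lemma.
Choose s = a^p b^(p + p!). Then s ∈ L because p ≠ p + p! (as p! ≥ 1), and |s| ≥ p.
By the pumping lemma, s = xyz for some x, y, z with |xy| ≤ p, |y| ≥ 1, and xy^i z ∈ L for every i ≥ 0.
Since |xy| ≤ p and the first p symbols of s are all a's, y = a^k for some k with 1 ≤ k ≤ p.
For every i ≥ 0, xy^i z = a^(p + (i − 1)k) b^(p + p!).

Because 1 ≤ k ≤ p, k divides p!. Let t = p!/k (a positive integer) and take i = t + 1.
Then the number of a's is p + tk = p + p!, which equals the number of b's.
So xy^(t+1) z = a^(p + p!) b^(p + p!) has equally many a's and b's and is NOT in L.

This contradicts the pumping lemma, which requires xy^i z ∈ L for all i ≥ 0.
Hence L = {a^n b^m : n ≠ m, n,m ≥ 0} is not regular. ∎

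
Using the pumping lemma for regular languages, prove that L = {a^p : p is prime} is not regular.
Assume for contradiction that L is regular, and let p ≥ 1 be the pumping length given by the pumping lemma.
Choose a prime q with q ≥ p (one exists because there are infinitely many primes) and let s = a^q. Then s ∈ L and |s| = q ≥ p.
By the pumping lemma, s = xyz for some x, y, z with |xy| ≤ p, |y| ≥ 1, and xy^i z ∈ L for every i ≥ 0.
Here y = a^k for some k with 1 ≤ k ≤ p, and xy^i z = a^(q + (i − 1)k) for every i ≥ 0.

Take i = q + 1: |xy^(q+1) z| = q + qk = q(k + 1).
Both factors satisfy q ≥ 2 and k + 1 ≥ 2, so q(k + 1) is composite, and xy^(q+1) z ∉ L.

This contradicts the pumping lemma, which requires xy^i z ∈ L for all i ≥ 0.
Hence L = {a^p : p is prime} is not regular. ∎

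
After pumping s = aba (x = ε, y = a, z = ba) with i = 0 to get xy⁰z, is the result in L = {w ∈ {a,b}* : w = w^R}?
No

xy⁰z = ε · ε · ba = ba.
ba reversed is ab ≠ ba, so it is not a palindrome and is not in L.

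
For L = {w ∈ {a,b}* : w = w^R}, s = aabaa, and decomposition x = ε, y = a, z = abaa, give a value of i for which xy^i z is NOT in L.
i = 2

xy²z = ε · aa · abaa = aaabaa; aaabaa reversed is aabaaa ≠ aaabaa, so it is not a palindrome and is not in L.
(Other choices also work, e.g. i = 0, 3; only i = 1 is guaranteed to stay in L since xy¹z = s.)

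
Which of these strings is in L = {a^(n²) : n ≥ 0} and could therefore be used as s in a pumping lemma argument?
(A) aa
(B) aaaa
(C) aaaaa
(B) aaaa

The pumping lemma is applied to a string s that lies in L, so first check membership of each option:
- (A) aa has length 2, strictly between 1² = 1 and 2² = 4, so it is not in L ✗
- (B) aaaa has length 4 = 2², a perfect square, so it is in L ✓
- (C) aaaaa has length 5, strictly between 2² = 4 and 3² = 9, so it is not in L ✗

Only (B) aaaa is in L, so it is the only candidate that could play the role of s.
(In a complete proof one picks s in terms of the pumping length p so that |s| ≥ p is guaranteed; a fixed string like aaaa illustrates the shape of such an s.)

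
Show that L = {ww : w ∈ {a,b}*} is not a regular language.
Assume for contradiction that L is regular, and let p ≥ 1 be the pumping length given by the pumping lemma.
Choose s = a^p b a^p b. Then s ∈ L (take w = a^p b) and |s| = 2p + 2 ≥ p.
By the pumping lemma, s = xyz for some x, y, z with |xy| ≤ p, |y| ≥ 1, and xy^i z ∈ L for every i ≥ 0.
Since |xy| ≤ p and the first p symbols of s are all a's, y = a^k for some k with 1 ≤ k ≤ p.

Take i = 2: t = xy²z = a^(p + k) b a^p b.
Suppose t = uu for some string u. The string t contains exactly two b's and ends in b, so u contains exactly one b and ends in b; hence u = a^j b for some j, and uu = a^j b a^j b. Comparing with t = a^(p + k) b a^p b forces j = p + k (first block) and j = p (second block), which is impossible since k ≥ 1. So t ∉ L.

This contradicts the pumping lemma, which requires xy^i z ∈ L for all i ≥ 0.
Hence L = {ww : w ∈ {a,b}*} is not regular. ∎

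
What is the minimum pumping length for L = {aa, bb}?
p = 3

For a finite language L, the pumping lemma holds vacuously if p > max|s| for s ∈ L.

The longest string in L = {aa, bb} has length 2.
If p = 3, then no string s ∈ L has |s| ≥ p, so the condition is vacuously true.

The minimum pumping length is p = 3.

Why no smaller p works: for any p ≤ 2, the longest string s ∈ L has |s| = 2 ≥ p, so it would
have to be pumpable; but pumping up (i = 2, 3, ...) produces ever longer strings, which cannot all lie in the
finite language L. So the pumping property fails for every p ≤ 2.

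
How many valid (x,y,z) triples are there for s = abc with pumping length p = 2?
3

For s = 'abc' with pumping length p = 2:

Constraints: |xy| ≤ 2, |y| > 0

Valid decompositions (|xy| ≤ p, |y| ≥ 1):
  • x='', y='a', z='bc'
  • x='a', y='b', z='c'
  • x='', y='ab', z='c'

Total count: 3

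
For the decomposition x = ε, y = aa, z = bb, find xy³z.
aaaaaabb

Given x = '', y = 'aa', z = 'bb' and i = 3:

xy^3z = x + y·y·...·y (3 times) + z
       = '' + 'aa'^3 + 'bb'
       = '' + 'aaaaaa' + 'bb'
       = 'aaaaaabb'

The pumped string is 'aaaaaabb' with length 8.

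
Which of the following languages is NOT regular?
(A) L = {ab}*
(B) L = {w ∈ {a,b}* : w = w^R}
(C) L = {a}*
(B) {w ∈ {a,b}* : w = w^R}

(B) L = {w ∈ {a,b}* : w = w^R} is NOT regular.

The pumping lemma can be used to prove this:
After pumping, the string is no longer symmetric

The other languages are regular because they can be recognized by finite automata.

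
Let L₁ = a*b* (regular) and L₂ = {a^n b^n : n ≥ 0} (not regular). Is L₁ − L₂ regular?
No — L₁ − L₂ is not regular.

a*b* − {a^n b^n} = {a^n b^m : n ≠ m}. If this were regular, then its complement intersected with a*b*, namely {a^n b^n : n ≥ 0}, would be regular too (closure under complement and intersection) — contradiction. So L₁ − L₂ is not regular.

Note that the bare facts "L₁ regular, L₂ non-regular" do not settle the question by themselves: the closure of regular languages under ∪, ∩, complement and difference applies only when BOTH operands are regular. With a non-regular operand the result can come out regular or non-regular depending on the specific languages, so one has to work out L₁ − L₂ for this particular pair, as above.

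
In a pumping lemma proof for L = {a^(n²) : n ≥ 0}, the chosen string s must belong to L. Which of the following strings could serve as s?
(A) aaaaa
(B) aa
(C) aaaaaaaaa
(C) aaaaaaaaa

The pumping lemma is applied to a string s that lies in L, so first check membership of each option:
- (A) aaaaa has length 5, strictly between 2² = 4 and 3² = 9, so it is not in L ✗
- (B) aa has length 2, strictly between 1² = 1 and 2² = 4, so it is not in L ✗
- (C) aaaaaaaaa has length 9 = 3², a perfect square, so it is in L ✓

Only (C) aaaaaaaaa is in L, so it is the only candidate that could play the role of s.
(In a complete proof one picks s in terms of the pumping length p so that |s| ≥ p is guaranteed; a fixed string like aaaaaaaaa illustrates the shape of such an s.)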